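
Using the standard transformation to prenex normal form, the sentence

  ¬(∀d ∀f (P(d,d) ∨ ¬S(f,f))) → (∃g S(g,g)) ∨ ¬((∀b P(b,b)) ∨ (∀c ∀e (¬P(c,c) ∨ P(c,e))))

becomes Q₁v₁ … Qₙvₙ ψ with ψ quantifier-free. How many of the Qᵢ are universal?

Rewrite implications/biconditionals: A → B as ¬A ∨ B.
  ¬¬(∀d ∀f (P(d,d) ∨ ¬S(f,f))) ∨ (∃g S(g,g)) ∨ ¬((∀b P(b,b)) ∨ (∀c ∀e (¬P(c,c) ∨ P(c,e))))
Move each ¬ inward, flipping quantifiers it crosses:
  (∀d ∀f (P(d,d) ∨ ¬S(f,f))) ∨ (∃g S(g,g)) ∨ (∃b ¬P(b,b)) ∧ (∃c ∃e (P(c,c) ∧ ¬P(c,e)))
All bound variables are already distinct, so no renaming is needed.
Finally move all quantifiers to the prefix:
  ∀d ∀f ∃g ∃b ∃c ∃e (P(d,d) ∨ ¬S(f,f) ∨ S(g,g) ∨ ¬P(b,b) ∧ P(c,c) ∧ ¬P(c,e))
The prefix is ∀d ∀f ∃g ∃b ∃c ∃e: 2 universal, 4 existential.

2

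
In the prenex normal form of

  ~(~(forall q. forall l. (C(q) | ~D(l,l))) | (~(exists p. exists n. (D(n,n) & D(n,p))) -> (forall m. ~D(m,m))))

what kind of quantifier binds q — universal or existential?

Eliminate → and ↔ using ¬ and ∨.
  ~(~(forall q. forall l. (C(q) | ~D(l,l))) | ~~(exists p. exists n. (D(n,n) & D(n,p))) | (forall m. ~D(m,m)))
Push ¬ through the quantifiers and connectives to reach negation normal form:
  (forall q. forall l. (C(q) | ~D(l,l))) & (forall p. forall n. (~D(n,n) | ~D(n,p))) & (exists m. D(m,m))
All bound variables are already distinct, so no renaming is needed.
Extract every quantifier outward, since the variables are now distinct and don't occur free across branches:
  forall q. forall l. forall p. forall n. exists m. ((C(q) | ~D(l,l)) & (~D(n,n) | ~D(n,p)) & D(m,m))
The quantifier forall q sits under an even number of negations (counting the antecedent side of each →), so it remains universal.

universal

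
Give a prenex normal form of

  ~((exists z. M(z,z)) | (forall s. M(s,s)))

Move each ¬ inward, flipping quantifiers it crosses:
  (forall z. ~M(z,z)) & (exists s. ~M(s,s))
Extract every quantifier outward, since the variables are now distinct and don't occur free across branches:
  forall z. exists s. (~M(z,z) & ~M(s,s))

forall z. exists s. (~M(z,z) & ~M(s,s))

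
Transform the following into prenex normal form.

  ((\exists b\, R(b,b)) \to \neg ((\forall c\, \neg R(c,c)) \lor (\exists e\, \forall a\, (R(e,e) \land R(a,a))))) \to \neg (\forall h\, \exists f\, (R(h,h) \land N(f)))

First replace A → B with ¬A ∨ B.
  \neg (\neg (\exists b\, R(b,b)) \lor \neg ((\forall c\, \neg R(c,c)) \lor (\exists e\, \forall a\, (R(e,e) \land R(a,a))))) \lor \neg (\forall h\, \exists f\, (R(h,h) \land N(f)))
Push ¬ through the quantifiers and connectives to reach negation normal form:
  (\exists b\, R(b,b)) \land ((\forall c\, \neg R(c,c)) \lor (\exists e\, \forall a\, (R(e,e) \land R(a,a)))) \lor (\exists h\, \forall f\, (\neg R(h,h) \lor \neg N(f)))
Pull the quantifiers to the front (each side's bound variable is not free in the other side):
  \exists b\, \forall c\, \exists e\, \forall a\, \exists h\, \forall f\, (R(b,b) \land (\neg R(c,c) \lor R(e,e) \land R(a,a)) \lor \neg R(h,h) \lor \neg N(f))

\exists b\, \forall c\, \exists e\, \forall a\, \exists h\, \forall f\, (R(b,b) \land (\neg R(c,c) \lor R(e,e) \land R(a,a)) \lor \neg R(h,h) \lor \neg N(f))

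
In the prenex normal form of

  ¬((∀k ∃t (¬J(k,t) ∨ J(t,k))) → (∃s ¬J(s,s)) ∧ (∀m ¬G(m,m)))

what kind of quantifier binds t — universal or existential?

Rewrite implications/biconditionals: A → B as ¬A ∨ B.
  ¬(¬(∀k ∃t (¬J(k,t) ∨ J(t,k))) ∨ (∃s ¬J(s,s)) ∧ (∀m ¬G(m,m)))
Move each ¬ inward, flipping quantifiers it crosses:
  (∀k ∃t (¬J(k,t) ∨ J(t,k))) ∧ ((∀s J(s,s)) ∨ (∃m G(m,m)))
All bound variables are already distinct, so no renaming is needed.
Extract every quantifier outward, since the variables are now distinct and don't occur free across branches:
  ∀k ∃t ∀s ∃m ((¬J(k,t) ∨ J(t,k)) ∧ (J(s,s) ∨ G(m,m)))
The quantifier ∃t sits under an even number of negations (counting the antecedent side of each →), so it remains existential.

existential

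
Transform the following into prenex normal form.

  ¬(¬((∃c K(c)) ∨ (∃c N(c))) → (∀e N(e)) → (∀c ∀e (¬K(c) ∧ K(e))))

∀c ∀y ∀e ∃z ∃y1 (¬K(c) ∧ ¬N(y) ∧ N(e) ∧ (K(z) ∨ ¬K(y1)))

Eliminate → and ↔ using ¬ and ∨.
  ¬(¬¬((∃c K(c)) ∨ (∃c N(c))) ∨ ¬(∀e N(e)) ∨ (∀c ∀e (¬K(c) ∧ K(e))))
Drive negations inward (¬∀x A ≡ ∃x ¬A, ¬∃x A ≡ ∀x ¬A, De Morgan for ∧/∨):
  (∀c ¬K(c)) ∧ (∀c ¬N(c)) ∧ (∀e N(e)) ∧ (∃c ∃e (K(c) ∨ ¬K(e)))
Standardize variables apart so no two quantifiers bind the same name: c↦y, c↦z, e↦y1.
  (∀c ¬K(c)) ∧ (∀y ¬N(y)) ∧ (∀e N(e)) ∧ (∃z ∃y1 (K(z) ∨ ¬K(y1)))
Finally move all quantifiers to the prefix:
  ∀c ∀y ∀e ∃z ∃y1 (¬K(c) ∧ ¬N(y) ∧ N(e) ∧ (K(z) ∨ ¬K(y1)))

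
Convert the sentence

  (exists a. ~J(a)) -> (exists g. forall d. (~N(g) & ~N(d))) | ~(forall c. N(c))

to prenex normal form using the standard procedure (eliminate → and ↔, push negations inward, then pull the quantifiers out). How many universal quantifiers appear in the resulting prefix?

Eliminate → and ↔ using ¬ and ∨.
  ~(exists a. ~J(a)) | (exists g. forall d. (~N(g) & ~N(d))) | ~(forall c. N(c))
Push ¬ through the quantifiers and connectives to reach negation normal form:
  (forall a. J(a)) | (exists g. forall d. (~N(g) & ~N(d))) | (exists c. ~N(c))
Pull the quantifiers to the front (each side's bound variable is not free in the other side):
  forall a. exists g. forall d. exists c. (J(a) | ~N(g) & ~N(d) | ~N(c))
The prefix is forall a exists g forall d exists c: 2 universal, 2 existential.

2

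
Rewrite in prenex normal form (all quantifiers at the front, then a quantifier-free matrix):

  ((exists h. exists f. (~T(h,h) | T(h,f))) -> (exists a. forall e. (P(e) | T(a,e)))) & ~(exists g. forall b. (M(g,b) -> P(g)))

forall h. forall f. exists a. forall e. forall g. exists b. ((T(h,h) & ~T(h,f) | P(e) | T(a,e)) & M(g,b) & ~P(g))

First replace A → B with ¬A ∨ B.
  (~(exists h. exists f. (~T(h,h) | T(h,f))) | (exists a. forall e. (P(e) | T(a,e)))) & ~(exists g. forall b. (~M(g,b) | P(g)))
Push ¬ through the quantifiers and connectives to reach negation normal form:
  ((forall h. forall f. (T(h,h) & ~T(h,f))) | (exists a. forall e. (P(e) | T(a,e)))) & (forall g. exists b. (M(g,b) & ~P(g)))
All bound variables are already distinct, so no renaming is needed.
Extract every quantifier outward, since the variables are now distinct and don't occur free across branches:
  forall h. forall f. exists a. forall e. forall g. exists b. ((T(h,h) & ~T(h,f) | P(e) | T(a,e)) & M(g,b) & ~P(g))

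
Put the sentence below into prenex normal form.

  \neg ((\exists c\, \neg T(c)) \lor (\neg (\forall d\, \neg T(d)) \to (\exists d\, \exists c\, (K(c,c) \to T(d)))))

\forall c\, \exists d\, \forall w\, \forall v1\, (T(c) \land T(d) \land K(v1,v1) \land \neg T(w))

Rewrite implications/biconditionals: A → B as ¬A ∨ B.
  \neg ((\exists c\, \neg T(c)) \lor \neg \neg (\forall d\, \neg T(d)) \lor (\exists d\, \exists c\, (\neg K(c,c) \lor T(d))))
Move each ¬ inward, flipping quantifiers it crosses:
  (\forall c\, T(c)) \land (\exists d\, T(d)) \land (\forall d\, \forall c\, (K(c,c) \land \neg T(d)))
Standardize variables apart so no two quantifiers bind the same name: d↦w, c↦v1.
  (\forall c\, T(c)) \land (\exists d\, T(d)) \land (\forall w\, \forall v1\, (K(v1,v1) \land \neg T(w)))
Pull the quantifiers to the front (each side's bound variable is not free in the other side):
  \forall c\, \exists d\, \forall w\, \forall v1\, (T(c) \land T(d) \land K(v1,v1) \land \neg T(w))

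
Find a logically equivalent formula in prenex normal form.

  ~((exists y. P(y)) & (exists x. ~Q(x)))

forall y. forall x. (~P(y) | Q(x))

Push ¬ through the quantifiers and connectives to reach negation normal form:
  (forall y. ~P(y)) | (forall x. Q(x))
Pull the quantifiers to the front (each side's bound variable is not free in the other side):
  forall y. forall x. (~P(y) | Q(x))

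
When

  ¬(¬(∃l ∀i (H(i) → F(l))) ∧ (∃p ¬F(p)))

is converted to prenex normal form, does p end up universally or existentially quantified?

Rewrite implications/biconditionals: A → B as ¬A ∨ B.
  ¬(¬(∃l ∀i (¬H(i) ∨ F(l))) ∧ (∃p ¬F(p)))
Drive negations inward (¬∀x A ≡ ∃x ¬A, ¬∃x A ≡ ∀x ¬A, De Morgan for ∧/∨):
  (∃l ∀i (¬H(i) ∨ F(l))) ∨ (∀p F(p))
Pull the quantifiers to the front (each side's bound variable is not free in the other side):
  ∃l ∀i ∀p (¬H(i) ∨ F(l) ∨ F(p))
The quantifier ∃p sits under an odd number of negations (counting the antecedent side of each →), so it flips to ∀p.

universal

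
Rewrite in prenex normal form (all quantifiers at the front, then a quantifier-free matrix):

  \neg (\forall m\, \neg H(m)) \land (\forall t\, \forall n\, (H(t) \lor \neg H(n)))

Drive negations inward (¬∀x A ≡ ∃x ¬A, ¬∃x A ≡ ∀x ¬A, De Morgan for ∧/∨):
  (\exists m\, H(m)) \land (\forall t\, \forall n\, (H(t) \lor \neg H(n)))
Finally move all quantifiers to the prefix:
  \exists m\, \forall t\, \forall n\, (H(m) \land (H(t) \lor \neg H(n)))

\exists m\, \forall t\, \forall n\, (H(m) \land (H(t) \lor \neg H(n)))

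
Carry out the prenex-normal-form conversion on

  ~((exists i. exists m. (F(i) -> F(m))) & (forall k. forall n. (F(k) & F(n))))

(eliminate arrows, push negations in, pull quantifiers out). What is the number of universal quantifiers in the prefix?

2

First replace A → B with ¬A ∨ B.
  ~((exists i. exists m. (~F(i) | F(m))) & (forall k. forall n. (F(k) & F(n))))
Push ¬ through the quantifiers and connectives to reach negation normal form:
  (forall i. forall m. (F(i) & ~F(m))) | (exists k. exists n. (~F(k) | ~F(n)))
All bound variables are already distinct, so no renaming is needed.
Extract every quantifier outward, since the variables are now distinct and don't occur free across branches:
  forall i. forall m. exists k. exists n. (F(i) & ~F(m) | ~F(k) | ~F(n))
The prefix is forall i forall m exists k exists n: 2 universal, 2 existential.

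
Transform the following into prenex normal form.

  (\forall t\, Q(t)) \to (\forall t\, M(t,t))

\exists t\, \forall y1\, (\neg Q(t) \lor M(y1,y1))

Eliminate → and ↔ using ¬ and ∨.
  \neg (\forall t\, Q(t)) \lor (\forall t\, M(t,t))
Drive negations inward (¬∀x A ≡ ∃x ¬A, ¬∃x A ≡ ∀x ¬A, De Morgan for ∧/∨):
  (\exists t\, \neg Q(t)) \lor (\forall t\, M(t,t))
Rename bound variables to avoid capture: t↦y1.
  (\exists t\, \neg Q(t)) \lor (\forall y1\, M(y1,y1))
Pull the quantifiers to the front (each side's bound variable is not free in the other side):
  \exists t\, \forall y1\, (\neg Q(t) \lor M(y1,y1))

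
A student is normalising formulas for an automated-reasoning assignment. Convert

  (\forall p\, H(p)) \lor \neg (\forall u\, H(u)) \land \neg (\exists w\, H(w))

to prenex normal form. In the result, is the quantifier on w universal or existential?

Drive negations inward (¬∀x A ≡ ∃x ¬A, ¬∃x A ≡ ∀x ¬A, De Morgan for ∧/∨):
  (\forall p\, H(p)) \lor (\exists u\, \neg H(u)) \land (\forall w\, \neg H(w))
Pull the quantifiers to the front (each side's bound variable is not free in the other side):
  \forall p\, \exists u\, \forall w\, (H(p) \lor \neg H(u) \land \neg H(w))
The quantifier \exists w sits under an odd number of negations, so it flips to \forall w.

universal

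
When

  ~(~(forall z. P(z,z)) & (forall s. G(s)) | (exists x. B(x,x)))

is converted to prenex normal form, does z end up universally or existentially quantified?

universal

Push ¬ through the quantifiers and connectives to reach negation normal form:
  ((forall z. P(z,z)) | (exists s. ~G(s))) & (forall x. ~B(x,x))
Pull the quantifiers to the front (each side's bound variable is not free in the other side):
  forall z. exists s. forall x. ((P(z,z) | ~G(s)) & ~B(x,x))
The quantifier forall z sits under an even number of negations, so it remains universal.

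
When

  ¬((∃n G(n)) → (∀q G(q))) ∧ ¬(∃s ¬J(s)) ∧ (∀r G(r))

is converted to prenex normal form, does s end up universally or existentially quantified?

universal

Eliminate → and ↔ using ¬ and ∨.
  ¬(¬(∃n G(n)) ∨ (∀q G(q))) ∧ ¬(∃s ¬J(s)) ∧ (∀r G(r))
Drive negations inward (¬∀x A ≡ ∃x ¬A, ¬∃x A ≡ ∀x ¬A, De Morgan for ∧/∨):
  (∃n G(n)) ∧ (∃q ¬G(q)) ∧ (∀s J(s)) ∧ (∀r G(r))
Pull the quantifiers to the front (each side's bound variable is not free in the other side):
  ∃n ∃q ∀s ∀r (G(n) ∧ ¬G(q) ∧ J(s) ∧ G(r))
The quantifier ∃s sits under an odd number of negations (counting the antecedent side of each →), so it flips to ∀s.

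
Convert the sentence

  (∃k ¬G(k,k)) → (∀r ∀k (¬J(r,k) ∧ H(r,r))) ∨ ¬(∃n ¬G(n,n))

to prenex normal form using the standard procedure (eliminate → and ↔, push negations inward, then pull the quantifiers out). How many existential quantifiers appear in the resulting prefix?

0

Rewrite implications/biconditionals: A → B as ¬A ∨ B.
  ¬(∃k ¬G(k,k)) ∨ (∀r ∀k (¬J(r,k) ∧ H(r,r))) ∨ ¬(∃n ¬G(n,n))
Push ¬ through the quantifiers and connectives to reach negation normal form:
  (∀k G(k,k)) ∨ (∀r ∀k (¬J(r,k) ∧ H(r,r))) ∨ (∀n G(n,n))
Give each quantifier a distinct variable: k↦u1.
  (∀k G(k,k)) ∨ (∀r ∀u1 (¬J(r,u1) ∧ H(r,r))) ∨ (∀n G(n,n))
Extract every quantifier outward, since the variables are now distinct and don't occur free across branches:
  ∀k ∀r ∀u1 ∀n (G(k,k) ∨ ¬J(r,u1) ∧ H(r,r) ∨ G(n,n))
The prefix is ∀k ∀r ∀u1 ∀n: 4 universal, 0 existential.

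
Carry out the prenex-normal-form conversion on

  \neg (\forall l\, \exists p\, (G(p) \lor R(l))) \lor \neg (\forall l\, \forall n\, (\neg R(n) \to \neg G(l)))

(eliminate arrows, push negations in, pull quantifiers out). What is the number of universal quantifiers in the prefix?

1

Eliminate → and ↔ using ¬ and ∨.
  \neg (\forall l\, \exists p\, (G(p) \lor R(l))) \lor \neg (\forall l\, \forall n\, (\neg \neg R(n) \lor \neg G(l)))
Push ¬ through the quantifiers and connectives to reach negation normal form:
  (\exists l\, \forall p\, (\neg G(p) \land \neg R(l))) \lor (\exists l\, \exists n\, (\neg R(n) \land G(l)))
Standardize variables apart so no two quantifiers bind the same name: l↦x.
  (\exists l\, \forall p\, (\neg G(p) \land \neg R(l))) \lor (\exists x\, \exists n\, (\neg R(n) \land G(x)))
Extract every quantifier outward, since the variables are now distinct and don't occur free across branches:
  \exists l\, \forall p\, \exists x\, \exists n\, (\neg G(p) \land \neg R(l) \lor \neg R(n) \land G(x))
The prefix is \exists l \forall p \exists x \exists n: 1 universal, 3 existential.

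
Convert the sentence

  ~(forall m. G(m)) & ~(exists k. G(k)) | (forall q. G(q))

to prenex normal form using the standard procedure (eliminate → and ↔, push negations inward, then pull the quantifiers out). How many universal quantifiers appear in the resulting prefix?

2

Move each ¬ inward, flipping quantifiers it crosses:
  (exists m. ~G(m)) & (forall k. ~G(k)) | (forall q. G(q))
Pull the quantifiers to the front (each side's bound variable is not free in the other side):
  exists m. forall k. forall q. (~G(m) & ~G(k) | G(q))
The prefix is exists m forall k forall q: 2 universal, 1 existential.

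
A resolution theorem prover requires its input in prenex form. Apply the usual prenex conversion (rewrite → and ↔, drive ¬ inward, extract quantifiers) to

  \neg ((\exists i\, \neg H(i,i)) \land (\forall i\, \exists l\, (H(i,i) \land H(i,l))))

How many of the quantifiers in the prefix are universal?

Drive negations inward (¬∀x A ≡ ∃x ¬A, ¬∃x A ≡ ∀x ¬A, De Morgan for ∧/∨):
  (\forall i\, H(i,i)) \lor (\exists i\, \forall l\, (\neg H(i,i) \lor \neg H(i,l)))
Give each quantifier a distinct variable: i↦w.
  (\forall i\, H(i,i)) \lor (\exists w\, \forall l\, (\neg H(w,w) \lor \neg H(w,l)))
Finally move all quantifiers to the prefix:
  \forall i\, \exists w\, \forall l\, (H(i,i) \lor \neg H(w,w) \lor \neg H(w,l))
The prefix is \forall i \exists w \forall l: 2 universal, 1 existential.

2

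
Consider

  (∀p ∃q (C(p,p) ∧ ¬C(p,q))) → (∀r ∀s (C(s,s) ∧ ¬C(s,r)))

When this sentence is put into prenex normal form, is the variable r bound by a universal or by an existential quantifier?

universal

Eliminate → and ↔ using ¬ and ∨.
  ¬(∀p ∃q (C(p,p) ∧ ¬C(p,q))) ∨ (∀r ∀s (C(s,s) ∧ ¬C(s,r)))
Move each ¬ inward, flipping quantifiers it crosses:
  (∃p ∀q (¬C(p,p) ∨ C(p,q))) ∨ (∀r ∀s (C(s,s) ∧ ¬C(s,r)))
All bound variables are already distinct, so no renaming is needed.
Finally move all quantifiers to the prefix:
  ∃p ∀q ∀r ∀s (¬C(p,p) ∨ C(p,q) ∨ C(s,s) ∧ ¬C(s,r))
The quantifier ∀r sits under an even number of negations (counting the antecedent side of each →), so it remains universal.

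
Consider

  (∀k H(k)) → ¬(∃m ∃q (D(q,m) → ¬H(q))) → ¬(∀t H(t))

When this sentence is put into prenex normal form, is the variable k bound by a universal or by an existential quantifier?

existential

First replace A → B with ¬A ∨ B.
  ¬(∀k H(k)) ∨ ¬¬(∃m ∃q (¬D(q,m) ∨ ¬H(q))) ∨ ¬(∀t H(t))
Drive negations inward (¬∀x A ≡ ∃x ¬A, ¬∃x A ≡ ∀x ¬A, De Morgan for ∧/∨):
  (∃k ¬H(k)) ∨ (∃m ∃q (¬D(q,m) ∨ ¬H(q))) ∨ (∃t ¬H(t))
Pull the quantifiers to the front (each side's bound variable is not free in the other side):
  ∃k ∃m ∃q ∃t (¬H(k) ∨ ¬D(q,m) ∨ ¬H(q) ∨ ¬H(t))
The quantifier ∀k sits under an odd number of negations (counting the antecedent side of each →), so it flips to ∃k.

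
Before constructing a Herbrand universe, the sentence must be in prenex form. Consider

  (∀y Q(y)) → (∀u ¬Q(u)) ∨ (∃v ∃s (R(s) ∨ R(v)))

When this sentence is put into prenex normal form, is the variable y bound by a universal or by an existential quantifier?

existential

First replace A → B with ¬A ∨ B.
  ¬(∀y Q(y)) ∨ (∀u ¬Q(u)) ∨ (∃v ∃s (R(s) ∨ R(v)))
Move each ¬ inward, flipping quantifiers it crosses:
  (∃y ¬Q(y)) ∨ (∀u ¬Q(u)) ∨ (∃v ∃s (R(s) ∨ R(v)))
Extract every quantifier outward, since the variables are now distinct and don't occur free across branches:
  ∃y ∀u ∃v ∃s (¬Q(y) ∨ ¬Q(u) ∨ R(s) ∨ R(v))
The quantifier ∀y sits under an odd number of negations (counting the antecedent side of each →), so it flips to ∃y.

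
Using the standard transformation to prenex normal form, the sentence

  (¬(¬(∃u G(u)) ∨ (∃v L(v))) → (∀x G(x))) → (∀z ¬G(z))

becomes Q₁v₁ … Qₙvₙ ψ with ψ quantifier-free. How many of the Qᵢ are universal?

2

First replace A → B with ¬A ∨ B.
  ¬(¬¬(¬(∃u G(u)) ∨ (∃v L(v))) ∨ (∀x G(x))) ∨ (∀z ¬G(z))
Drive negations inward (¬∀x A ≡ ∃x ¬A, ¬∃x A ≡ ∀x ¬A, De Morgan for ∧/∨):
  (∃u G(u)) ∧ (∀v ¬L(v)) ∧ (∃x ¬G(x)) ∨ (∀z ¬G(z))
All bound variables are already distinct, so no renaming is needed.
Pull the quantifiers to the front (each side's bound variable is not free in the other side):
  ∃u ∀v ∃x ∀z (G(u) ∧ ¬L(v) ∧ ¬G(x) ∨ ¬G(z))
The prefix is ∃u ∀v ∃x ∀z: 2 universal, 2 existential.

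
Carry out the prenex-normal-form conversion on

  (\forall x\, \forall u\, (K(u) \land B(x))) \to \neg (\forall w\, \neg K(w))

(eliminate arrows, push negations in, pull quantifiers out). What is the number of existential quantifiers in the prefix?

3

First replace A → B with ¬A ∨ B.
  \neg (\forall x\, \forall u\, (K(u) \land B(x))) \lor \neg (\forall w\, \neg K(w))
Move each ¬ inward, flipping quantifiers it crosses:
  (\exists x\, \exists u\, (\neg K(u) \lor \neg B(x))) \lor (\exists w\, K(w))
Pull the quantifiers to the front (each side's bound variable is not free in the other side):
  \exists x\, \exists u\, \exists w\, (\neg K(u) \lor \neg B(x) \lor K(w))
The prefix is \exists x \exists u \exists w: 0 universal, 3 existential.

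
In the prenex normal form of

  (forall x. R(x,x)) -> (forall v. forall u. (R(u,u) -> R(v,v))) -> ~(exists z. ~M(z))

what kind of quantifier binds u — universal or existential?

Rewrite implications/biconditionals: A → B as ¬A ∨ B.
  ~(forall x. R(x,x)) | ~(forall v. forall u. (~R(u,u) | R(v,v))) | ~(exists z. ~M(z))
Move each ¬ inward, flipping quantifiers it crosses:
  (exists x. ~R(x,x)) | (exists v. exists u. (R(u,u) & ~R(v,v))) | (forall z. M(z))
All bound variables are already distinct, so no renaming is needed.
Pull the quantifiers to the front (each side's bound variable is not free in the other side):
  exists x. exists v. exists u. forall z. (~R(x,x) | R(u,u) & ~R(v,v) | M(z))
The quantifier forall u sits under an odd number of negations (counting the antecedent side of each →), so it flips to exists u.

existential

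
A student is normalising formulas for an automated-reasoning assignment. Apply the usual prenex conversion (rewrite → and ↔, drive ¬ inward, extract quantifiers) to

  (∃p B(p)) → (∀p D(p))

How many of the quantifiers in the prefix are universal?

2

Rewrite implications/biconditionals: A → B as ¬A ∨ B.
  ¬(∃p B(p)) ∨ (∀p D(p))
Drive negations inward (¬∀x A ≡ ∃x ¬A, ¬∃x A ≡ ∀x ¬A, De Morgan for ∧/∨):
  (∀p ¬B(p)) ∨ (∀p D(p))
Standardize variables apart so no two quantifiers bind the same name: p↦v.
  (∀p ¬B(p)) ∨ (∀v D(v))
Extract every quantifier outward, since the variables are now distinct and don't occur free across branches:
  ∀p ∀v (¬B(p) ∨ D(v))
The prefix is ∀p ∀v: 2 universal, 0 existential.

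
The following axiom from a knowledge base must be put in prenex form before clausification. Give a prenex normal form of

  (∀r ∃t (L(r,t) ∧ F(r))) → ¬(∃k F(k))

∃r ∀t ∀k (¬L(r,t) ∨ ¬F(r) ∨ ¬F(k))

First replace A → B with ¬A ∨ B.
  ¬(∀r ∃t (L(r,t) ∧ F(r))) ∨ ¬(∃k F(k))
Push ¬ through the quantifiers and connectives to reach negation normal form:
  (∃r ∀t (¬L(r,t) ∨ ¬F(r))) ∨ (∀k ¬F(k))
All bound variables are already distinct, so no renaming is needed.
Finally move all quantifiers to the prefix:
  ∃r ∀t ∀k (¬L(r,t) ∨ ¬F(r) ∨ ¬F(k))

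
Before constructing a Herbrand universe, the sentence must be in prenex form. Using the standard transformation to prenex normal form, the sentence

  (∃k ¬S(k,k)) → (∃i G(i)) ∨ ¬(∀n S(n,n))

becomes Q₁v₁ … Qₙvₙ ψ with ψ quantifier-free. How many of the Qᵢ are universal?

First replace A → B with ¬A ∨ B.
  ¬(∃k ¬S(k,k)) ∨ (∃i G(i)) ∨ ¬(∀n S(n,n))
Drive negations inward (¬∀x A ≡ ∃x ¬A, ¬∃x A ≡ ∀x ¬A, De Morgan for ∧/∨):
  (∀k S(k,k)) ∨ (∃i G(i)) ∨ (∃n ¬S(n,n))
All bound variables are already distinct, so no renaming is needed.
Extract every quantifier outward, since the variables are now distinct and don't occur free across branches:
  ∀k ∃i ∃n (S(k,k) ∨ G(i) ∨ ¬S(n,n))
The prefix is ∀k ∃i ∃n: 1 universal, 2 existential.

1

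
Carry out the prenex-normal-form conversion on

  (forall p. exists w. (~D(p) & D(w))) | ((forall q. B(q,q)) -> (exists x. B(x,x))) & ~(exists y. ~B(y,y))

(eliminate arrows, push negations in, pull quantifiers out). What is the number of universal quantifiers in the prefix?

2

Eliminate → and ↔ using ¬ and ∨.
  (forall p. exists w. (~D(p) & D(w))) | (~(forall q. B(q,q)) | (exists x. B(x,x))) & ~(exists y. ~B(y,y))
Push ¬ through the quantifiers and connectives to reach negation normal form:
  (forall p. exists w. (~D(p) & D(w))) | ((exists q. ~B(q,q)) | (exists x. B(x,x))) & (forall y. B(y,y))
Finally move all quantifiers to the prefix:
  forall p. exists w. exists q. exists x. forall y. (~D(p) & D(w) | (~B(q,q) | B(x,x)) & B(y,y))
The prefix is forall p exists w exists q exists x forall y: 2 universal, 3 existential.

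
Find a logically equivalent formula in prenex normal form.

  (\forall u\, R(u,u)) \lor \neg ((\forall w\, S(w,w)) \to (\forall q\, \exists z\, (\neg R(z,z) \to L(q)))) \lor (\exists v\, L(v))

\forall u\, \forall w\, \exists q\, \forall z\, \exists v\, (R(u,u) \lor S(w,w) \land \neg R(z,z) \land \neg L(q) \lor L(v))

Rewrite implications/biconditionals: A → B as ¬A ∨ B.
  (\forall u\, R(u,u)) \lor \neg (\neg (\forall w\, S(w,w)) \lor (\forall q\, \exists z\, (\neg \neg R(z,z) \lor L(q)))) \lor (\exists v\, L(v))
Drive negations inward (¬∀x A ≡ ∃x ¬A, ¬∃x A ≡ ∀x ¬A, De Morgan for ∧/∨):
  (\forall u\, R(u,u)) \lor (\forall w\, S(w,w)) \land (\exists q\, \forall z\, (\neg R(z,z) \land \neg L(q))) \lor (\exists v\, L(v))
Finally move all quantifiers to the prefix:
  \forall u\, \forall w\, \exists q\, \forall z\, \exists v\, (R(u,u) \lor S(w,w) \land \neg R(z,z) \land \neg L(q) \lor L(v))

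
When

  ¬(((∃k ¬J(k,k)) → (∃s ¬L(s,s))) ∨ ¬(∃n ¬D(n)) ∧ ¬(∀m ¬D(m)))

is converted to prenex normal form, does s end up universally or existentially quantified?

Rewrite implications/biconditionals: A → B as ¬A ∨ B.
  ¬(¬(∃k ¬J(k,k)) ∨ (∃s ¬L(s,s)) ∨ ¬(∃n ¬D(n)) ∧ ¬(∀m ¬D(m)))
Drive negations inward (¬∀x A ≡ ∃x ¬A, ¬∃x A ≡ ∀x ¬A, De Morgan for ∧/∨):
  (∃k ¬J(k,k)) ∧ (∀s L(s,s)) ∧ ((∃n ¬D(n)) ∨ (∀m ¬D(m)))
All bound variables are already distinct, so no renaming is needed.
Extract every quantifier outward, since the variables are now distinct and don't occur free across branches:
  ∃k ∀s ∃n ∀m (¬J(k,k) ∧ L(s,s) ∧ (¬D(n) ∨ ¬D(m)))
The quantifier ∃s sits under an odd number of negations (counting the antecedent side of each →), so it flips to ∀s.

universal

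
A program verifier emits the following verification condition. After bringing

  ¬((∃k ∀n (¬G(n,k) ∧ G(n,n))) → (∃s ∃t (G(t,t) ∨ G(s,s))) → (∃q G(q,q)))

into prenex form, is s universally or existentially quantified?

existential

First replace A → B with ¬A ∨ B.
  ¬(¬(∃k ∀n (¬G(n,k) ∧ G(n,n))) ∨ ¬(∃s ∃t (G(t,t) ∨ G(s,s))) ∨ (∃q G(q,q)))
Drive negations inward (¬∀x A ≡ ∃x ¬A, ¬∃x A ≡ ∀x ¬A, De Morgan for ∧/∨):
  (∃k ∀n (¬G(n,k) ∧ G(n,n))) ∧ (∃s ∃t (G(t,t) ∨ G(s,s))) ∧ (∀q ¬G(q,q))
Pull the quantifiers to the front (each side's bound variable is not free in the other side):
  ∃k ∀n ∃s ∃t ∀q (¬G(n,k) ∧ G(n,n) ∧ (G(t,t) ∨ G(s,s)) ∧ ¬G(q,q))
The quantifier ∃s sits under an even number of negations (counting the antecedent side of each →), so it remains existential.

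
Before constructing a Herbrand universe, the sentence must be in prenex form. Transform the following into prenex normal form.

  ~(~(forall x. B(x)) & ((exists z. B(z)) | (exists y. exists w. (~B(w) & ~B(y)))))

forall x. forall z. forall y. forall w. (B(x) | ~B(z) & (B(w) | B(y)))

Drive negations inward (¬∀x A ≡ ∃x ¬A, ¬∃x A ≡ ∀x ¬A, De Morgan for ∧/∨):
  (forall x. B(x)) | (forall z. ~B(z)) & (forall y. forall w. (B(w) | B(y)))
All bound variables are already distinct, so no renaming is needed.
Finally move all quantifiers to the prefix:
  forall x. forall z. forall y. forall w. (B(x) | ~B(z) & (B(w) | B(y)))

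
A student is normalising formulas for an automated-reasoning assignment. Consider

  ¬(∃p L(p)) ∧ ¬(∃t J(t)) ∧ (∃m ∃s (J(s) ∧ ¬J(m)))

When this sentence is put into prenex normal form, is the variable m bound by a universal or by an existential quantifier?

existential

Push ¬ through the quantifiers and connectives to reach negation normal form:
  (∀p ¬L(p)) ∧ (∀t ¬J(t)) ∧ (∃m ∃s (J(s) ∧ ¬J(m)))
All bound variables are already distinct, so no renaming is needed.
Pull the quantifiers to the front (each side's bound variable is not free in the other side):
  ∀p ∀t ∃m ∃s (¬L(p) ∧ ¬J(t) ∧ J(s) ∧ ¬J(m))
The quantifier ∃m sits under an even number of negations, so it remains existential.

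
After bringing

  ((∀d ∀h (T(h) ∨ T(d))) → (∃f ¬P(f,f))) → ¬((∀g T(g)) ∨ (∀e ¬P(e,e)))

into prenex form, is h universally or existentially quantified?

universal

First replace A → B with ¬A ∨ B.
  ¬(¬(∀d ∀h (T(h) ∨ T(d))) ∨ (∃f ¬P(f,f))) ∨ ¬((∀g T(g)) ∨ (∀e ¬P(e,e)))
Push ¬ through the quantifiers and connectives to reach negation normal form:
  (∀d ∀h (T(h) ∨ T(d))) ∧ (∀f P(f,f)) ∨ (∃g ¬T(g)) ∧ (∃e P(e,e))
Pull the quantifiers to the front (each side's bound variable is not free in the other side):
  ∀d ∀h ∀f ∃g ∃e ((T(h) ∨ T(d)) ∧ P(f,f) ∨ ¬T(g) ∧ P(e,e))
The quantifier ∀h sits under an even number of negations (counting the antecedent side of each →), so it remains universal.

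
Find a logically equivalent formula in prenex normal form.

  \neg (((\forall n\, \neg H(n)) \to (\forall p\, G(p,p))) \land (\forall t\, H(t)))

\forall n\, \exists p\, \exists t\, (\neg H(n) \land \neg G(p,p) \lor \neg H(t))

First replace A → B with ¬A ∨ B.
  \neg ((\neg (\forall n\, \neg H(n)) \lor (\forall p\, G(p,p))) \land (\forall t\, H(t)))
Push ¬ through the quantifiers and connectives to reach negation normal form:
  (\forall n\, \neg H(n)) \land (\exists p\, \neg G(p,p)) \lor (\exists t\, \neg H(t))
All bound variables are already distinct, so no renaming is needed.
Finally move all quantifiers to the prefix:
  \forall n\, \exists p\, \exists t\, (\neg H(n) \land \neg G(p,p) \lor \neg H(t))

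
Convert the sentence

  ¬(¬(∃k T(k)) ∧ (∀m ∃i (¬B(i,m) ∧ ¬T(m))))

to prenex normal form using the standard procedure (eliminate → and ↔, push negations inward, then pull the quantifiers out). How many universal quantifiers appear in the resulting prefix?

1

Drive negations inward (¬∀x A ≡ ∃x ¬A, ¬∃x A ≡ ∀x ¬A, De Morgan for ∧/∨):
  (∃k T(k)) ∨ (∃m ∀i (B(i,m) ∨ T(m)))
Extract every quantifier outward, since the variables are now distinct and don't occur free across branches:
  ∃k ∃m ∀i (T(k) ∨ B(i,m) ∨ T(m))
The prefix is ∃k ∃m ∀i: 1 universal, 2 existential.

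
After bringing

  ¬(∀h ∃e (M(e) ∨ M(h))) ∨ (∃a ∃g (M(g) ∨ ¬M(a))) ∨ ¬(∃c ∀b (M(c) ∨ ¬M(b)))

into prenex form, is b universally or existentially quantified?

Push ¬ through the quantifiers and connectives to reach negation normal form:
  (∃h ∀e (¬M(e) ∧ ¬M(h))) ∨ (∃a ∃g (M(g) ∨ ¬M(a))) ∨ (∀c ∃b (¬M(c) ∧ M(b)))
All bound variables are already distinct, so no renaming is needed.
Pull the quantifiers to the front (each side's bound variable is not free in the other side):
  ∃h ∀e ∃a ∃g ∀c ∃b (¬M(e) ∧ ¬M(h) ∨ M(g) ∨ ¬M(a) ∨ ¬M(c) ∧ M(b))
The quantifier ∀b sits under an odd number of negations, so it flips to ∃b.

existential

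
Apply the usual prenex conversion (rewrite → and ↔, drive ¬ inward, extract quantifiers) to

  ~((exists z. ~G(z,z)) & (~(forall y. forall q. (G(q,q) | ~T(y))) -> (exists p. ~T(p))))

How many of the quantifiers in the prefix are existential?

Rewrite implications/biconditionals: A → B as ¬A ∨ B.
  ~((exists z. ~G(z,z)) & (~~(forall y. forall q. (G(q,q) | ~T(y))) | (exists p. ~T(p))))
Push ¬ through the quantifiers and connectives to reach negation normal form:
  (forall z. G(z,z)) | (exists y. exists q. (~G(q,q) & T(y))) & (forall p. T(p))
Extract every quantifier outward, since the variables are now distinct and don't occur free across branches:
  forall z. exists y. exists q. forall p. (G(z,z) | ~G(q,q) & T(y) & T(p))
The prefix is forall z exists y exists q forall p: 2 universal, 2 existential.

2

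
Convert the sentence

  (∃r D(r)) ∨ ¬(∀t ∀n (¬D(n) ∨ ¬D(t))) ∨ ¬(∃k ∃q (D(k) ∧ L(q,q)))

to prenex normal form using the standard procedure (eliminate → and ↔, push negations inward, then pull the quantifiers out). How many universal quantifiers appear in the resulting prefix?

Drive negations inward (¬∀x A ≡ ∃x ¬A, ¬∃x A ≡ ∀x ¬A, De Morgan for ∧/∨):
  (∃r D(r)) ∨ (∃t ∃n (D(n) ∧ D(t))) ∨ (∀k ∀q (¬D(k) ∨ ¬L(q,q)))
Finally move all quantifiers to the prefix:
  ∃r ∃t ∃n ∀k ∀q (D(r) ∨ D(n) ∧ D(t) ∨ ¬D(k) ∨ ¬L(q,q))
The prefix is ∃r ∃t ∃n ∀k ∀q: 2 universal, 3 existential.

2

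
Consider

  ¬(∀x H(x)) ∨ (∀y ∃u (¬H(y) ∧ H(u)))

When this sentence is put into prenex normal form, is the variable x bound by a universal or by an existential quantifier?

existential

Drive negations inward (¬∀x A ≡ ∃x ¬A, ¬∃x A ≡ ∀x ¬A, De Morgan for ∧/∨):
  (∃x ¬H(x)) ∨ (∀y ∃u (¬H(y) ∧ H(u)))
All bound variables are already distinct, so no renaming is needed.
Finally move all quantifiers to the prefix:
  ∃x ∀y ∃u (¬H(x) ∨ ¬H(y) ∧ H(u))
The quantifier ∀x sits under an odd number of negations, so it flips to ∃x.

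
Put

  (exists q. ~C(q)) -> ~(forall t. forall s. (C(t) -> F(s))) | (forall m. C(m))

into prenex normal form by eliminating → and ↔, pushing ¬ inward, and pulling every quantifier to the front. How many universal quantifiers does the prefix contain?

Rewrite implications/biconditionals: A → B as ¬A ∨ B.
  ~(exists q. ~C(q)) | ~(forall t. forall s. (~C(t) | F(s))) | (forall m. C(m))
Move each ¬ inward, flipping quantifiers it crosses:
  (forall q. C(q)) | (exists t. exists s. (C(t) & ~F(s))) | (forall m. C(m))
All bound variables are already distinct, so no renaming is needed.
Finally move all quantifiers to the prefix:
  forall q. exists t. exists s. forall m. (C(q) | C(t) & ~F(s) | C(m))
The prefix is forall q exists t exists s forall m: 2 universal, 2 existential.

2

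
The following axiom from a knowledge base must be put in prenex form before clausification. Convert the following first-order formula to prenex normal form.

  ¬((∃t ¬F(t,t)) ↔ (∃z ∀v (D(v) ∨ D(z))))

∃t ∀z ∃v ∃c ∀z1 ∀y (¬F(t,t) ∧ ¬D(v) ∧ ¬D(z) ∨ (D(z1) ∨ D(c)) ∧ F(y,y))

First replace A → B with ¬A ∨ B; A ↔ B as (¬A ∨ B) ∧ (¬B ∨ A).
  ¬((¬(∃t ¬F(t,t)) ∨ (∃z ∀v (D(v) ∨ D(z)))) ∧ (¬(∃z ∀v (D(v) ∨ D(z))) ∨ (∃t ¬F(t,t))))
Drive negations inward (¬∀x A ≡ ∃x ¬A, ¬∃x A ≡ ∀x ¬A, De Morgan for ∧/∨):
  (∃t ¬F(t,t)) ∧ (∀z ∃v (¬D(v) ∧ ¬D(z))) ∨ (∃z ∀v (D(v) ∨ D(z))) ∧ (∀t F(t,t))
Standardize variables apart so no two quantifiers bind the same name: z↦c, v↦z1, t↦y.
  (∃t ¬F(t,t)) ∧ (∀z ∃v (¬D(v) ∧ ¬D(z))) ∨ (∃c ∀z1 (D(z1) ∨ D(c))) ∧ (∀y F(y,y))
Finally move all quantifiers to the prefix:
  ∃t ∀z ∃v ∃c ∀z1 ∀y (¬F(t,t) ∧ ¬D(v) ∧ ¬D(z) ∨ (D(z1) ∨ D(c)) ∧ F(y,y))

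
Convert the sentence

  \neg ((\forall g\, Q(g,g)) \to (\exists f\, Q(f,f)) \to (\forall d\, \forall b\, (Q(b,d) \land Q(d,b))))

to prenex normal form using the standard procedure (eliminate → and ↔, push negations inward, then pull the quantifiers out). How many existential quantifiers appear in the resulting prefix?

First replace A → B with ¬A ∨ B.
  \neg (\neg (\forall g\, Q(g,g)) \lor \neg (\exists f\, Q(f,f)) \lor (\forall d\, \forall b\, (Q(b,d) \land Q(d,b))))
Push ¬ through the quantifiers and connectives to reach negation normal form:
  (\forall g\, Q(g,g)) \land (\exists f\, Q(f,f)) \land (\exists d\, \exists b\, (\neg Q(b,d) \lor \neg Q(d,b)))
Extract every quantifier outward, since the variables are now distinct and don't occur free across branches:
  \forall g\, \exists f\, \exists d\, \exists b\, (Q(g,g) \land Q(f,f) \land (\neg Q(b,d) \lor \neg Q(d,b)))
The prefix is \forall g \exists f \exists d \exists b: 1 universal, 3 existential.

3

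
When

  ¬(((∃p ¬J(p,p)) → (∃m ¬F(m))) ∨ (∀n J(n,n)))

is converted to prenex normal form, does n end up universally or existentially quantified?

Eliminate → and ↔ using ¬ and ∨.
  ¬(¬(∃p ¬J(p,p)) ∨ (∃m ¬F(m)) ∨ (∀n J(n,n)))
Drive negations inward (¬∀x A ≡ ∃x ¬A, ¬∃x A ≡ ∀x ¬A, De Morgan for ∧/∨):
  (∃p ¬J(p,p)) ∧ (∀m F(m)) ∧ (∃n ¬J(n,n))
Extract every quantifier outward, since the variables are now distinct and don't occur free across branches:
  ∃p ∀m ∃n (¬J(p,p) ∧ F(m) ∧ ¬J(n,n))
The quantifier ∀n sits under an odd number of negations (counting the antecedent side of each →), so it flips to ∃n.

existential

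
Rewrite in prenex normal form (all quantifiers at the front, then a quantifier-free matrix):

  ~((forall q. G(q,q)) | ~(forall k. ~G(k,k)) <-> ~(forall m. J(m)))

forall q. exists k. forall m. exists u. exists x1. forall z. ((G(q,q) | G(k,k)) & J(m) | ~J(u) & ~G(x1,x1) & ~G(z,z))

Rewrite implications/biconditionals: A → B as ¬A ∨ B; A ↔ B as (¬A ∨ B) ∧ (¬B ∨ A).
  ~((~((forall q. G(q,q)) | ~(forall k. ~G(k,k))) | ~(forall m. J(m))) & (~~(forall m. J(m)) | (forall q. G(q,q)) | ~(forall k. ~G(k,k))))
Move each ¬ inward, flipping quantifiers it crosses:
  ((forall q. G(q,q)) | (exists k. G(k,k))) & (forall m. J(m)) | (exists m. ~J(m)) & (exists q. ~G(q,q)) & (forall k. ~G(k,k))
Give each quantifier a distinct variable: m↦u, q↦x1, k↦z.
  ((forall q. G(q,q)) | (exists k. G(k,k))) & (forall m. J(m)) | (exists u. ~J(u)) & (exists x1. ~G(x1,x1)) & (forall z. ~G(z,z))
Pull the quantifiers to the front (each side's bound variable is not free in the other side):
  forall q. exists k. forall m. exists u. exists x1. forall z. ((G(q,q) | G(k,k)) & J(m) | ~J(u) & ~G(x1,x1) & ~G(z,z))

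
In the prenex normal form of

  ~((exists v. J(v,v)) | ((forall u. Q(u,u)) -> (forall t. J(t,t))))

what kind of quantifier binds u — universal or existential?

Eliminate → and ↔ using ¬ and ∨.
  ~((exists v. J(v,v)) | ~(forall u. Q(u,u)) | (forall t. J(t,t)))
Move each ¬ inward, flipping quantifiers it crosses:
  (forall v. ~J(v,v)) & (forall u. Q(u,u)) & (exists t. ~J(t,t))
Pull the quantifiers to the front (each side's bound variable is not free in the other side):
  forall v. forall u. exists t. (~J(v,v) & Q(u,u) & ~J(t,t))
The quantifier forall u sits under an even number of negations (counting the antecedent side of each →), so it remains universal.

universal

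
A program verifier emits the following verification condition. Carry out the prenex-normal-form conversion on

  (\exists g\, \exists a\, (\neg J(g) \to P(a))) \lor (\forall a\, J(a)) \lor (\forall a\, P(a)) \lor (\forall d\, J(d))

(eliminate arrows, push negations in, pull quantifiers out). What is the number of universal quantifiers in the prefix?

3

Eliminate → and ↔ using ¬ and ∨.
  (\exists g\, \exists a\, (\neg \neg J(g) \lor P(a))) \lor (\forall a\, J(a)) \lor (\forall a\, P(a)) \lor (\forall d\, J(d))
Push ¬ through the quantifiers and connectives to reach negation normal form:
  (\exists g\, \exists a\, (J(g) \lor P(a))) \lor (\forall a\, J(a)) \lor (\forall a\, P(a)) \lor (\forall d\, J(d))
Give each quantifier a distinct variable: a↦x, a↦u1.
  (\exists g\, \exists a\, (J(g) \lor P(a))) \lor (\forall x\, J(x)) \lor (\forall u1\, P(u1)) \lor (\forall d\, J(d))
Pull the quantifiers to the front (each side's bound variable is not free in the other side):
  \exists g\, \exists a\, \forall x\, \forall u1\, \forall d\, (J(g) \lor P(a) \lor J(x) \lor P(u1) \lor J(d))
The prefix is \exists g \exists a \forall x \forall u1 \forall d: 3 universal, 2 existential.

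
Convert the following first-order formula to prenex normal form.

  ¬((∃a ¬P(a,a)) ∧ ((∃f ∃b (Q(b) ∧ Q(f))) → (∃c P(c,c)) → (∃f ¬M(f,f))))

∀a ∃f ∃b ∃c ∀y (P(a,a) ∨ Q(b) ∧ Q(f) ∧ P(c,c) ∧ M(y,y))

Eliminate → and ↔ using ¬ and ∨.
  ¬((∃a ¬P(a,a)) ∧ (¬(∃f ∃b (Q(b) ∧ Q(f))) ∨ ¬(∃c P(c,c)) ∨ (∃f ¬M(f,f))))
Push ¬ through the quantifiers and connectives to reach negation normal form:
  (∀a P(a,a)) ∨ (∃f ∃b (Q(b) ∧ Q(f))) ∧ (∃c P(c,c)) ∧ (∀f M(f,f))
Give each quantifier a distinct variable: f↦y.
  (∀a P(a,a)) ∨ (∃f ∃b (Q(b) ∧ Q(f))) ∧ (∃c P(c,c)) ∧ (∀y M(y,y))
Pull the quantifiers to the front (each side's bound variable is not free in the other side):
  ∀a ∃f ∃b ∃c ∀y (P(a,a) ∨ Q(b) ∧ Q(f) ∧ P(c,c) ∧ M(y,y))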